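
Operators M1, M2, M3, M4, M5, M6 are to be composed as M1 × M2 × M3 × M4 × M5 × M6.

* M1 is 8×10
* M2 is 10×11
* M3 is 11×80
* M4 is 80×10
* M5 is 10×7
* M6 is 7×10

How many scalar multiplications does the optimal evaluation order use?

11460

Adjacent pairs: M1M2 = 8·10·11 = 880; M2M3 = 10·11·80 = 8800; M3M4 = 11·80·10 = 8800; M4M5 = 80·10·7 = 5600; M5M6 = 10·7·10 = 700.
Length 3: M1..M3: k=1: 0+8800+8·10·80=15200; k=2: 880+0+8·11·80=7920 → min 7920 | M2..M4: k=2: 0+8800+10·11·10=9900; k=3: 8800+0+10·80·10=16800 → min 9900 | M3..M5: k=3: 0+5600+11·80·7=11760; k=4: 8800+0+11·10·7=9570 → min 9570 | M4..M6: k=4: 0+700+80·10·10=8700; k=5: 5600+0+80·7·10=11200 → min 8700.
Length 4: M1..M4: k=1: 0+9900+8·10·10=10700; k=2: 880+8800+8·11·10=10560; k=3: 7920+0+8·80·10=14320 → min 10560 | M2..M5: k=2: 0+9570+10·11·7=10340; k=3: 8800+5600+10·80·7=20000; k=4: 9900+0+10·10·7=10600 → min 10340 | M3..M6: k=3: 0+8700+11·80·10=17500; k=4: 8800+700+11·10·10=10600; k=5: 9570+0+11·7·10=10340 → min 10340.
Length 5: M1..M5: k=1: 0+10340+8·10·7=10900; k=2: 880+9570+8·11·7=11066; k=3: 7920+5600+8·80·7=18000; k=4: 10560+0+8·10·7=11120 → min 10900 | M2..M6: k=2: 0+10340+10·11·10=11440; k=3: 8800+8700+10·80·10=25500; k=4: 9900+700+10·10·10=11600; k=5: 10340+0+10·7·10=11040 → min 11040.
Length 6: M1..M6: k=1: 0+11040+8·10·10=11840; k=2: 880+10340+8·11·10=12100; k=3: 7920+8700+8·80·10=23020; k=4: 10560+700+8·10·10=12060; k=5: 10900+0+8·7·10=11460 → min 11460.
Optimal order: ((M1 × (M2 × ((M3 × M4) × M5))) × M6) with cost 11460.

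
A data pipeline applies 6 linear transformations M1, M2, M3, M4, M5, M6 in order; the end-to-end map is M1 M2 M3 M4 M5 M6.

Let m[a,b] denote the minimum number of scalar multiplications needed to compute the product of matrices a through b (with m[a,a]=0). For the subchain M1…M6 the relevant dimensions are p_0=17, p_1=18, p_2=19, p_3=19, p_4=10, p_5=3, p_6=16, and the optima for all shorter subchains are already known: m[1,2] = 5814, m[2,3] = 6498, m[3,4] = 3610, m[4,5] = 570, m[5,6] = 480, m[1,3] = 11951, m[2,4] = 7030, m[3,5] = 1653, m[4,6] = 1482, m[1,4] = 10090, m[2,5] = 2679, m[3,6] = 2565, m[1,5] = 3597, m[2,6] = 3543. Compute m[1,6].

4413

m[1,6] = min over k∈[1,5] of m[1,k]+m[k+1,6]+p_{0}·p_k·p_{6}.
k=1: 0 + 3543 + 17·18·16 = 8439; k=2: 5814 + 2565 + 17·19·16 = 13547; k=3: 11951 + 1482 + 17·19·16 = 18601; k=4: 10090 + 480 + 17·10·16 = 13290; k=5: 3597 + 0 + 17·3·16 = 4413.
Minimum: 4413 at k=5.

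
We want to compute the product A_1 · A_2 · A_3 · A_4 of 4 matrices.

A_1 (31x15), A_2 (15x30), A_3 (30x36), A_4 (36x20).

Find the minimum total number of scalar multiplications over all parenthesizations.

36300

Adjacent pairs: A_1A_2 = 31·15·30 = 13950; A_2A_3 = 15·30·36 = 16200; A_3A_4 = 30·36·20 = 21600.
Length 3: A_1..A_3: k=1: 0+16200+31·15·36=32940; k=2: 13950+0+31·30·36=47430 → min 32940 | A_2..A_4: k=2: 0+21600+15·30·20=30600; k=3: 16200+0+15·36·20=27000 → min 27000.
Length 4: A_1..A_4: k=1: 0+27000+31·15·20=36300; k=2: 13950+21600+31·30·20=54150; k=3: 32940+0+31·36·20=55260 → min 36300.
Optimal order: (A_1 · ((A_2 · A_3) · A_4)) with cost 36300.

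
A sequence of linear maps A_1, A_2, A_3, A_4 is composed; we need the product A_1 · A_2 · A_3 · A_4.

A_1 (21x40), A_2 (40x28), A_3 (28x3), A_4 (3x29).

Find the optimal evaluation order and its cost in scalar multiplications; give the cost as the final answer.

7707

Adjacent pairs: A_1A_2 = 21·40·28 = 23520; A_2A_3 = 40·28·3 = 3360; A_3A_4 = 28·3·29 = 2436.
Length 3: A_1..A_3: k=1: 0+3360+21·40·3=5880; k=2: 23520+0+21·28·3=25284 → min 5880 | A_2..A_4: k=2: 0+2436+40·28·29=34916; k=3: 3360+0+40·3·29=6840 → min 6840.
Length 4: A_1..A_4: k=1: 0+6840+21·40·29=31200; k=2: 23520+2436+21·28·29=43008; k=3: 5880+0+21·3·29=7707 → min 7707.
Optimal parenthesization: ((A_1 · (A_2 · A_3)) · A_4) with cost 7707.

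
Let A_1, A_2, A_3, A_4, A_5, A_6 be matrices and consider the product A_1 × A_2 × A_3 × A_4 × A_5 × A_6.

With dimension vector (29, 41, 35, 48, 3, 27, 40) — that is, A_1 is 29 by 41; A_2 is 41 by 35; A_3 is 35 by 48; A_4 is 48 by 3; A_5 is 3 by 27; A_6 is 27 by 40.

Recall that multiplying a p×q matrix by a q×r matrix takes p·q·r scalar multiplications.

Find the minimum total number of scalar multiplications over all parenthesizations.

19632

Adjacent pairs: A_1A_2 = 29·41·35 = 41615; A_2A_3 = 41·35·48 = 68880; A_3A_4 = 35·48·3 = 5040; A_4A_5 = 48·3·27 = 3888; A_5A_6 = 3·27·40 = 3240.
Length 3: A_1..A_3: k=1: 0+68880+29·41·48=125952; k=2: 41615+0+29·35·48=90335 → min 90335 | A_2..A_4: k=2: 0+5040+41·35·3=9345; k=3: 68880+0+41·48·3=74784 → min 9345 | A_3..A_5: k=3: 0+3888+35·48·27=49248; k=4: 5040+0+35·3·27=7875 → min 7875 | A_4..A_6: k=4: 0+3240+48·3·40=9000; k=5: 3888+0+48·27·40=55728 → min 9000.
Length 4: A_1..A_4: k=1: 0+9345+29·41·3=12912; k=2: 41615+5040+29·35·3=49700; k=3: 90335+0+29·48·3=94511 → min 12912 | A_2..A_5: k=2: 0+7875+41·35·27=46620; k=3: 68880+3888+41·48·27=125904; k=4: 9345+0+41·3·27=12666 → min 12666 | A_3..A_6: k=3: 0+9000+35·48·40=76200; k=4: 5040+3240+35·3·40=12480; k=5: 7875+0+35·27·40=45675 → min 12480.
Length 5: A_1..A_5: k=1: 0+12666+29·41·27=44769; k=2: 41615+7875+29·35·27=76895; k=3: 90335+3888+29·48·27=131807; k=4: 12912+0+29·3·27=15261 → min 15261 | A_2..A_6: k=2: 0+12480+41·35·40=69880; k=3: 68880+9000+41·48·40=156600; k=4: 9345+3240+41·3·40=17505; k=5: 12666+0+41·27·40=56946 → min 17505.
Length 6: A_1..A_6: k=1: 0+17505+29·41·40=65065; k=2: 41615+12480+29·35·40=94695; k=3: 90335+9000+29·48·40=155015; k=4: 12912+3240+29·3·40=19632; k=5: 15261+0+29·27·40=46581 → min 19632.
Optimal order: ((A_1 × (A_2 × (A_3 × A_4))) × (A_5 × A_6)) with cost 19632.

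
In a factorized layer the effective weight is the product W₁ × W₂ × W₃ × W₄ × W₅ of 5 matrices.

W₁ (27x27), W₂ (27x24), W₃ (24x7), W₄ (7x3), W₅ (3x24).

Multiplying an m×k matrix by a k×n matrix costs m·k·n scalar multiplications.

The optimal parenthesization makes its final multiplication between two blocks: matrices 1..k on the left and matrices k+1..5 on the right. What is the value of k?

Adjacent pairs: W₁W₂ = 27·27·24 = 17496; W₂W₃ = 27·24·7 = 4536; W₃W₄ = 24·7·3 = 504; W₄W₅ = 7·3·24 = 504.
Length 3: W₁..W₃: k=1: 0+4536+27·27·7=9639; k=2: 17496+0+27·24·7=22032 → min 9639 | W₂..W₄: k=2: 0+504+27·24·3=2448; k=3: 4536+0+27·7·3=5103 → min 2448 | W₃..W₅: k=3: 0+504+24·7·24=4536; k=4: 504+0+24·3·24=2232 → min 2232.
Length 4: W₁..W₄: k=1: 0+2448+27·27·3=4635; k=2: 17496+504+27·24·3=19944; k=3: 9639+0+27·7·3=10206 → min 4635 | W₂..W₅: k=2: 0+2232+27·24·24=17784; k=3: 4536+504+27·7·24=9576; k=4: 2448+0+27·3·24=4392 → min 4392.
Top-level splits: k=1: (W₁..W₁)·(W₂..W₅) → 0+4392+27·27·24 = 21888; k=2: (W₁..W₂)·(W₃..W₅) → 17496+2232+27·24·24 = 35280; k=3: (W₁..W₃)·(W₄..W₅) → 9639+504+27·7·24 = 14679; k=4: (W₁..W₄)·(W₅..W₅) → 4635+0+27·3·24 = 6579.
Best split is after W₄, i.e. k = 4.

4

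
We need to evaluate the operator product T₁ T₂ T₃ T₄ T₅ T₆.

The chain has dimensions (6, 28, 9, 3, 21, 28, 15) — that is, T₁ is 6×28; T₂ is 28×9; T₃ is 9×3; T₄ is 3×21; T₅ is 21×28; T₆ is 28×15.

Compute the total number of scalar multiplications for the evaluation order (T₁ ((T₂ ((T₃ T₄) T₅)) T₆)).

(T₃ T₄): 9×3 by 3×21 → 9×21, cost 9·3·21 = 567
((T₃ T₄) T₅): 9×21 by 21×28 → 9×28, cost 9·21·28 = 5292; cumulative 5859
(T₂ ((T₃ T₄) T₅)): 28×9 by 9×28 → 28×28, cost 28·9·28 = 7056; cumulative 12915
((T₂ ((T₃ T₄) T₅)) T₆): 28×28 by 28×15 → 28×15, cost 28·28·15 = 11760; cumulative 24675
(T₁ ((T₂ ((T₃ T₄) T₅)) T₆)): 6×28 by 28×15 → 6×15, cost 6·28·15 = 2520; cumulative 27195
Total: 27195 scalar multiplications.

27195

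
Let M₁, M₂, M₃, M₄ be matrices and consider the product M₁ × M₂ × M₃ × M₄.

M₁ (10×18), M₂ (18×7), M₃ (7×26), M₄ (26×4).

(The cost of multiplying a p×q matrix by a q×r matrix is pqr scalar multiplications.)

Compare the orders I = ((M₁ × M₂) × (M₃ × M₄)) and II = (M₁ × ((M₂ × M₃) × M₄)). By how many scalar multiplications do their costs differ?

3600

Order I = ((M₁ × M₂) × (M₃ × M₄)): (M₁ × M₂): 10×18 by 18×7 → 10×7, cost 10·18·7 = 1260; (M₃ × M₄): 7×26 by 26×4 → 7×4, cost 7·26·4 = 728; ((M₁ × M₂) × (M₃ × M₄)): 10×7 by 7×4 → 10×4, cost 10·7·4 = 280; cumulative 2268. Total 2268.
Order II = (M₁ × ((M₂ × M₃) × M₄)): (M₂ × M₃): 18×7 by 7×26 → 18×26, cost 18·7·26 = 3276; ((M₂ × M₃) × M₄): 18×26 by 26×4 → 18×4, cost 18·26·4 = 1872; cumulative 5148; (M₁ × ((M₂ × M₃) × M₄)): 10×18 by 18×4 → 10×4, cost 10·18·4 = 720; cumulative 5868. Total 5868.
Difference: |2268 − 5868| = 3600.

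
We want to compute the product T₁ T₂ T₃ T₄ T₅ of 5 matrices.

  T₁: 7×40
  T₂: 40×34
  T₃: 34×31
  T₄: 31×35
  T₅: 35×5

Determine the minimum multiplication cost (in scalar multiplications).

18895

Adjacent pairs: T₁T₂ = 7·40·34 = 9520; T₂T₃ = 40·34·31 = 42160; T₃T₄ = 34·31·35 = 36890; T₄T₅ = 31·35·5 = 5425.
Length 3: T₁..T₃: k=1: 0+42160+7·40·31=50840; k=2: 9520+0+7·34·31=16898 → min 16898 | T₂..T₄: k=2: 0+36890+40·34·35=84490; k=3: 42160+0+40·31·35=85560 → min 84490 | T₃..T₅: k=3: 0+5425+34·31·5=10695; k=4: 36890+0+34·35·5=42840 → min 10695.
Length 4: T₁..T₄: k=1: 0+84490+7·40·35=94290; k=2: 9520+36890+7·34·35=54740; k=3: 16898+0+7·31·35=24493 → min 24493 | T₂..T₅: k=2: 0+10695+40·34·5=17495; k=3: 42160+5425+40·31·5=53785; k=4: 84490+0+40·35·5=91490 → min 17495.
Length 5: T₁..T₅: k=1: 0+17495+7·40·5=18895; k=2: 9520+10695+7·34·5=21405; k=3: 16898+5425+7·31·5=23408; k=4: 24493+0+7·35·5=25718 → min 18895.
Optimal order: (T₁ (T₂ (T₃ (T₄ T₅)))) with cost 18895.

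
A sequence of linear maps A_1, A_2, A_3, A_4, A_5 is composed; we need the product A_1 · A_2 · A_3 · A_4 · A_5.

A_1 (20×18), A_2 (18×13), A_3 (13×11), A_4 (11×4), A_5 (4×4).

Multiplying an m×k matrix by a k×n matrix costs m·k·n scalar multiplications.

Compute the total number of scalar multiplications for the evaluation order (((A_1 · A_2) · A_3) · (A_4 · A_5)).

8596

(A_1 · A_2): 20×18 by 18×13 → 20×13, cost 20·18·13 = 4680
((A_1 · A_2) · A_3): 20×13 by 13×11 → 20×11, cost 20·13·11 = 2860; cumulative 7540
(A_4 · A_5): 11×4 by 4×4 → 11×4, cost 11·4·4 = 176
(((A_1 · A_2) · A_3) · (A_4 · A_5)): 20×11 by 11×4 → 20×4, cost 20·11·4 = 880; cumulative 8596
Total: 8596 scalar multiplications.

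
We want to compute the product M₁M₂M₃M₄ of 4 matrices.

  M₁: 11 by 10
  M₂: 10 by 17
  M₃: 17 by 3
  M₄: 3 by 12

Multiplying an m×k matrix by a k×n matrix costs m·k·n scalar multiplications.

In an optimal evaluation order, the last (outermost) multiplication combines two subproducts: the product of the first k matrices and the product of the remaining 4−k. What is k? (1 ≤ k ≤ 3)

Adjacent pairs: M₁M₂ = 11·10·17 = 1870; M₂M₃ = 10·17·3 = 510; M₃M₄ = 17·3·12 = 612.
Length 3: M₁..M₃: k=1: 0+510+11·10·3=840; k=2: 1870+0+11·17·3=2431 → min 840 | M₂..M₄: k=2: 0+612+10·17·12=2652; k=3: 510+0+10·3·12=870 → min 870.
Top-level splits: k=1: (M₁..M₁)·(M₂..M₄) → 0+870+11·10·12 = 2190; k=2: (M₁..M₂)·(M₃..M₄) → 1870+612+11·17·12 = 4726; k=3: (M₁..M₃)·(M₄..M₄) → 840+0+11·3·12 = 1236.
Best split is after M₃, i.e. k = 3.

3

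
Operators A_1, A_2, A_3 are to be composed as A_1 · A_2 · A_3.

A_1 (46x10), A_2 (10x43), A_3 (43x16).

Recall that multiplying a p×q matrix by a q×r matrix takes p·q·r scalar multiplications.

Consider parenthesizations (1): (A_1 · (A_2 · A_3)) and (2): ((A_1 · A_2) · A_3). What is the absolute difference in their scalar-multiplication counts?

Order (1) = (A_1 · (A_2 · A_3)): (A_2 · A_3): 10×43 by 43×16 → 10×16, cost 10·43·16 = 6880; (A_1 · (A_2 · A_3)): 46×10 by 10×16 → 46×16, cost 46·10·16 = 7360; cumulative 14240. Total 14240.
Order (2) = ((A_1 · A_2) · A_3): (A_1 · A_2): 46×10 by 10×43 → 46×43, cost 46·10·43 = 19780; ((A_1 · A_2) · A_3): 46×43 by 43×16 → 46×16, cost 46·43·16 = 31648; cumulative 51428. Total 51428.
Difference: |14240 − 51428| = 37188.

37188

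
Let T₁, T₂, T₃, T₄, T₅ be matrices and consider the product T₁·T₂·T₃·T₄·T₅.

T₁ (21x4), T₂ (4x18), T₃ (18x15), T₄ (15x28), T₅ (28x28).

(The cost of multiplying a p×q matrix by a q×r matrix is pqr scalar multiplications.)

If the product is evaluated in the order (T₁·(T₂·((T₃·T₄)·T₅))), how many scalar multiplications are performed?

(T₃·T₄): 18×15 by 15×28 → 18×28, cost 18·15·28 = 7560
((T₃·T₄)·T₅): 18×28 by 28×28 → 18×28, cost 18·28·28 = 14112; cumulative 21672
(T₂·((T₃·T₄)·T₅)): 4×18 by 18×28 → 4×28, cost 4·18·28 = 2016; cumulative 23688
(T₁·(T₂·((T₃·T₄)·T₅))): 21×4 by 4×28 → 21×28, cost 21·4·28 = 2352; cumulative 26040
Total: 26040 scalar multiplications.

26040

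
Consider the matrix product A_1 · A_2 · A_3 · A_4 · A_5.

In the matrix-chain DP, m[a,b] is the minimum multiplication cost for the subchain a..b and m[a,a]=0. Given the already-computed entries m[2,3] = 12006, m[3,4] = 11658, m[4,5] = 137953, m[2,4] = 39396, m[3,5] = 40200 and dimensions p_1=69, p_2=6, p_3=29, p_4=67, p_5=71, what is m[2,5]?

m[2,5] = min over k∈[2,4] of m[2,k]+m[k+1,5]+p_{1}·p_k·p_{5}.
k=2: 0 + 40200 + 69·6·71 = 69594; k=3: 12006 + 137953 + 69·29·71 = 292030; k=4: 39396 + 0 + 69·67·71 = 367629.
Minimum: 69594 at k=2.

69594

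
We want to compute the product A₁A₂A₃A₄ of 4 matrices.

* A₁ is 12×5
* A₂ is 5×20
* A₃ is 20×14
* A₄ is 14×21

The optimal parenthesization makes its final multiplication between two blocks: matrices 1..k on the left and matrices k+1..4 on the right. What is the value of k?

1

Adjacent pairs: A₁A₂ = 12·5·20 = 1200; A₂A₃ = 5·20·14 = 1400; A₃A₄ = 20·14·21 = 5880.
Length 3: A₁..A₃: k=1: 0+1400+12·5·14=2240; k=2: 1200+0+12·20·14=4560 → min 2240 | A₂..A₄: k=2: 0+5880+5·20·21=7980; k=3: 1400+0+5·14·21=2870 → min 2870.
Top-level splits: k=1: (A₁..A₁)·(A₂..A₄) → 0+2870+12·5·21 = 4130; k=2: (A₁..A₂)·(A₃..A₄) → 1200+5880+12·20·21 = 12120; k=3: (A₁..A₃)·(A₄..A₄) → 2240+0+12·14·21 = 5768.
Best split is after A₁, i.e. k = 1.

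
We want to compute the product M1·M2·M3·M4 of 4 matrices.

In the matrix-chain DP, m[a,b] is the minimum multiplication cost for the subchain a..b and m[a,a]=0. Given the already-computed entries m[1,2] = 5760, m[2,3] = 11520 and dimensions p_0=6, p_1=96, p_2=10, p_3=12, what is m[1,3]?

m[1,3] = min over k∈[1,2] of m[1,k]+m[k+1,3]+p_{0}·p_k·p_{3}.
k=1: 0 + 11520 + 6·96·12 = 18432; k=2: 5760 + 0 + 6·10·12 = 6480.
Minimum: 6480 at k=2.

6480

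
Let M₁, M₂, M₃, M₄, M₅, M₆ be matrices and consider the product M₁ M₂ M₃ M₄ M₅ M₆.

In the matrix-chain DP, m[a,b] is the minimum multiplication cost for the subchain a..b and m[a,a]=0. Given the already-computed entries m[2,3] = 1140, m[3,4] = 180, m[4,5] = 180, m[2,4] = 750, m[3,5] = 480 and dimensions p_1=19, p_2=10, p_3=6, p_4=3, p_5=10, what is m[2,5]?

m[2,5] = min over k∈[2,4] of m[2,k]+m[k+1,5]+p_{1}·p_k·p_{5}.
k=2: 0 + 480 + 19·10·10 = 2380; k=3: 1140 + 180 + 19·6·10 = 2460; k=4: 750 + 0 + 19·3·10 = 1320.
Minimum: 1320 at k=4.

1320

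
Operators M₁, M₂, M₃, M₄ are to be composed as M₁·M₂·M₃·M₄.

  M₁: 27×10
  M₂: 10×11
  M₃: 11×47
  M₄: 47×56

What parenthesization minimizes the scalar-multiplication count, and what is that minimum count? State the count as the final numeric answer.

Adjacent pairs: M₁M₂ = 27·10·11 = 2970; M₂M₃ = 10·11·47 = 5170; M₃M₄ = 11·47·56 = 28952.
Length 3: M₁..M₃: k=1: 0+5170+27·10·47=17860; k=2: 2970+0+27·11·47=16929 → min 16929 | M₂..M₄: k=2: 0+28952+10·11·56=35112; k=3: 5170+0+10·47·56=31490 → min 31490.
Length 4: M₁..M₄: k=1: 0+31490+27·10·56=46610; k=2: 2970+28952+27·11·56=48554; k=3: 16929+0+27·47·56=87993 → min 46610.
Optimal parenthesization: (M₁·((M₂·M₃)·M₄)) with cost 46610.

46610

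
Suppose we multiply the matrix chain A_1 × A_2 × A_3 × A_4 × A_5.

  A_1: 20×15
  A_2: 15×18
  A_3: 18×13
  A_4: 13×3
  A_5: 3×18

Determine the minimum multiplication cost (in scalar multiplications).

3492

Adjacent pairs: A_1A_2 = 20·15·18 = 5400; A_2A_3 = 15·18·13 = 3510; A_3A_4 = 18·13·3 = 702; A_4A_5 = 13·3·18 = 702.
Length 3: A_1..A_3: k=1: 0+3510+20·15·13=7410; k=2: 5400+0+20·18·13=10080 → min 7410 | A_2..A_4: k=2: 0+702+15·18·3=1512; k=3: 3510+0+15·13·3=4095 → min 1512 | A_3..A_5: k=3: 0+702+18·13·18=4914; k=4: 702+0+18·3·18=1674 → min 1674.
Length 4: A_1..A_4: k=1: 0+1512+20·15·3=2412; k=2: 5400+702+20·18·3=7182; k=3: 7410+0+20·13·3=8190 → min 2412 | A_2..A_5: k=2: 0+1674+15·18·18=6534; k=3: 3510+702+15·13·18=7722; k=4: 1512+0+15·3·18=2322 → min 2322.
Length 5: A_1..A_5: k=1: 0+2322+20·15·18=7722; k=2: 5400+1674+20·18·18=13554; k=3: 7410+702+20·13·18=12792; k=4: 2412+0+20·3·18=3492 → min 3492.
Optimal order: ((A_1 × (A_2 × (A_3 × A_4))) × A_5) with cost 3492.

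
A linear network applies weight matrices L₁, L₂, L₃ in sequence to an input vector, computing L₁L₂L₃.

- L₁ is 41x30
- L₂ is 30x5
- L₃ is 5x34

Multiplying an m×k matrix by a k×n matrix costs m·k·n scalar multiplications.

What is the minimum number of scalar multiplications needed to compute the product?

13120

Order (L₁(L₂L₃)): (L₂L₃): 30×5 by 5×34 → 30×34, cost 30·5·34 = 5100; (L₁(L₂L₃)): 41×30 by 30×34 → 41×34, cost 41·30·34 = 41820; cumulative 46920. Total 46920.
Order ((L₁L₂)L₃): (L₁L₂): 41×30 by 30×5 → 41×5, cost 41·30·5 = 6150; ((L₁L₂)L₃): 41×5 by 5×34 → 41×34, cost 41·5·34 = 6970; cumulative 13120. Total 13120.
Minimum: 13120.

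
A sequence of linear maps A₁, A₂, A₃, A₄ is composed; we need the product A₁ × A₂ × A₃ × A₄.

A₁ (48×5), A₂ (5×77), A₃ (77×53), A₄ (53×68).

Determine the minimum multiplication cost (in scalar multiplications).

Adjacent pairs: A₁A₂ = 48·5·77 = 18480; A₂A₃ = 5·77·53 = 20405; A₃A₄ = 77·53·68 = 277508.
Length 3: A₁..A₃: k=1: 0+20405+48·5·53=33125; k=2: 18480+0+48·77·53=214368 → min 33125 | A₂..A₄: k=2: 0+277508+5·77·68=303688; k=3: 20405+0+5·53·68=38425 → min 38425.
Length 4: A₁..A₄: k=1: 0+38425+48·5·68=54745; k=2: 18480+277508+48·77·68=547316; k=3: 33125+0+48·53·68=206117 → min 54745.
Optimal order: (A₁ × ((A₂ × A₃) × A₄)) with cost 54745.

54745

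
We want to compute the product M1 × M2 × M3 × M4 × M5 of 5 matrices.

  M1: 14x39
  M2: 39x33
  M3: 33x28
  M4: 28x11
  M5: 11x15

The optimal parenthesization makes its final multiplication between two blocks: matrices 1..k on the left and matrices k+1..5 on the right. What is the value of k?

Adjacent pairs: M1M2 = 14·39·33 = 18018; M2M3 = 39·33·28 = 36036; M3M4 = 33·28·11 = 10164; M4M5 = 28·11·15 = 4620.
Length 3: M1..M3: k=1: 0+36036+14·39·28=51324; k=2: 18018+0+14·33·28=30954 → min 30954 | M2..M4: k=2: 0+10164+39·33·11=24321; k=3: 36036+0+39·28·11=48048 → min 24321 | M3..M5: k=3: 0+4620+33·28·15=18480; k=4: 10164+0+33·11·15=15609 → min 15609.
Length 4: M1..M4: k=1: 0+24321+14·39·11=30327; k=2: 18018+10164+14·33·11=33264; k=3: 30954+0+14·28·11=35266 → min 30327 | M2..M5: k=2: 0+15609+39·33·15=34914; k=3: 36036+4620+39·28·15=57036; k=4: 24321+0+39·11·15=30756 → min 30756.
Top-level splits: k=1: (M1..M1)·(M2..M5) → 0+30756+14·39·15 = 38946; k=2: (M1..M2)·(M3..M5) → 18018+15609+14·33·15 = 40557; k=3: (M1..M3)·(M4..M5) → 30954+4620+14·28·15 = 41454; k=4: (M1..M4)·(M5..M5) → 30327+0+14·11·15 = 32637.
Best split is after M4, i.e. k = 4.

4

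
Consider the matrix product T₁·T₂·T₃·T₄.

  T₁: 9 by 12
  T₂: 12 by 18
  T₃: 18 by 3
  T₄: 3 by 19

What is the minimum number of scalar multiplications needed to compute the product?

1485

Adjacent pairs: T₁T₂ = 9·12·18 = 1944; T₂T₃ = 12·18·3 = 648; T₃T₄ = 18·3·19 = 1026.
Length 3: T₁..T₃: k=1: 0+648+9·12·3=972; k=2: 1944+0+9·18·3=2430 → min 972 | T₂..T₄: k=2: 0+1026+12·18·19=5130; k=3: 648+0+12·3·19=1332 → min 1332.
Length 4: T₁..T₄: k=1: 0+1332+9·12·19=3384; k=2: 1944+1026+9·18·19=6048; k=3: 972+0+9·3·19=1485 → min 1485.
Optimal order: ((T₁·(T₂·T₃))·T₄) with cost 1485.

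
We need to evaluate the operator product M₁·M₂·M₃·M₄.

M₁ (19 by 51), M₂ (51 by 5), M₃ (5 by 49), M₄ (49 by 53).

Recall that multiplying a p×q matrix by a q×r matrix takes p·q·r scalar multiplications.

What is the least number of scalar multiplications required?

Adjacent pairs: M₁M₂ = 19·51·5 = 4845; M₂M₃ = 51·5·49 = 12495; M₃M₄ = 5·49·53 = 12985.
Length 3: M₁..M₃: k=1: 0+12495+19·51·49=59976; k=2: 4845+0+19·5·49=9500 → min 9500 | M₂..M₄: k=2: 0+12985+51·5·53=26500; k=3: 12495+0+51·49·53=144942 → min 26500.
Length 4: M₁..M₄: k=1: 0+26500+19·51·53=77857; k=2: 4845+12985+19·5·53=22865; k=3: 9500+0+19·49·53=58843 → min 22865.
Optimal order: ((M₁·M₂)·(M₃·M₄)) with cost 22865.

22865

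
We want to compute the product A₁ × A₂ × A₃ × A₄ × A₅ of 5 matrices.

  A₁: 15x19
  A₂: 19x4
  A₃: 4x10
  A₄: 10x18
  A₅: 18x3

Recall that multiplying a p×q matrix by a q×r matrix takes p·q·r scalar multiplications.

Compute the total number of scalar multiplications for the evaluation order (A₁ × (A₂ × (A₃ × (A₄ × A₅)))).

(A₄ × A₅): 10×18 by 18×3 → 10×3, cost 10·18·3 = 540
(A₃ × (A₄ × A₅)): 4×10 by 10×3 → 4×3, cost 4·10·3 = 120; cumulative 660
(A₂ × (A₃ × (A₄ × A₅))): 19×4 by 4×3 → 19×3, cost 19·4·3 = 228; cumulative 888
(A₁ × (A₂ × (A₃ × (A₄ × A₅)))): 15×19 by 19×3 → 15×3, cost 15·19·3 = 855; cumulative 1743
Total: 1743 scalar multiplications.

1743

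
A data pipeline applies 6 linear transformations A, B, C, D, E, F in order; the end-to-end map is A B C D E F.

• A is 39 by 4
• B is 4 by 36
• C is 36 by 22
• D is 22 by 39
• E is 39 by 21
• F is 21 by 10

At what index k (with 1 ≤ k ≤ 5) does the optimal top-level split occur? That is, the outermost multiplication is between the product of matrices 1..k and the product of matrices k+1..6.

Adjacent pairs: AB = 39·4·36 = 5616; BC = 4·36·22 = 3168; CD = 36·22·39 = 30888; DE = 22·39·21 = 18018; EF = 39·21·10 = 8190.
Length 3: A..C: k=1: 0+3168+39·4·22=6600; k=2: 5616+0+39·36·22=36504 → min 6600 | B..D: k=2: 0+30888+4·36·39=36504; k=3: 3168+0+4·22·39=6600 → min 6600 | C..E: k=3: 0+18018+36·22·21=34650; k=4: 30888+0+36·39·21=60372 → min 34650 | D..F: k=4: 0+8190+22·39·10=16770; k=5: 18018+0+22·21·10=22638 → min 16770.
Length 4: A..D: k=1: 0+6600+39·4·39=12684; k=2: 5616+30888+39·36·39=91260; k=3: 6600+0+39·22·39=40062 → min 12684 | B..E: k=2: 0+34650+4·36·21=37674; k=3: 3168+18018+4·22·21=23034; k=4: 6600+0+4·39·21=9876 → min 9876 | C..F: k=3: 0+16770+36·22·10=24690; k=4: 30888+8190+36·39·10=53118; k=5: 34650+0+36·21·10=42210 → min 24690.
Length 5: A..E: k=1: 0+9876+39·4·21=13152; k=2: 5616+34650+39·36·21=69750; k=3: 6600+18018+39·22·21=42636; k=4: 12684+0+39·39·21=44625 → min 13152 | B..F: k=2: 0+24690+4·36·10=26130; k=3: 3168+16770+4·22·10=20818; k=4: 6600+8190+4·39·10=16350; k=5: 9876+0+4·21·10=10716 → min 10716.
Top-level splits: k=1: (A..A)·(B..F) → 0+10716+39·4·10 = 12276; k=2: (A..B)·(C..F) → 5616+24690+39·36·10 = 44346; k=3: (A..C)·(D..F) → 6600+16770+39·22·10 = 31950; k=4: (A..D)·(E..F) → 12684+8190+39·39·10 = 36084; k=5: (A..E)·(F..F) → 13152+0+39·21·10 = 21342.
Best split is after A, i.e. k = 1.

1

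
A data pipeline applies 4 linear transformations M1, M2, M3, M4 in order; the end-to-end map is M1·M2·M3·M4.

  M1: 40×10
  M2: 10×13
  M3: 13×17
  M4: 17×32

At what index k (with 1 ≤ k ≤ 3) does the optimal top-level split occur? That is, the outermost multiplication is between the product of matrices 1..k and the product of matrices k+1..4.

1

Adjacent pairs: M1M2 = 40·10·13 = 5200; M2M3 = 10·13·17 = 2210; M3M4 = 13·17·32 = 7072.
Length 3: M1..M3: k=1: 0+2210+40·10·17=9010; k=2: 5200+0+40·13·17=14040 → min 9010 | M2..M4: k=2: 0+7072+10·13·32=11232; k=3: 2210+0+10·17·32=7650 → min 7650.
Top-level splits: k=1: (M1..M1)·(M2..M4) → 0+7650+40·10·32 = 20450; k=2: (M1..M2)·(M3..M4) → 5200+7072+40·13·32 = 28912; k=3: (M1..M3)·(M4..M4) → 9010+0+40·17·32 = 30770.
Best split is after M1, i.e. k = 1.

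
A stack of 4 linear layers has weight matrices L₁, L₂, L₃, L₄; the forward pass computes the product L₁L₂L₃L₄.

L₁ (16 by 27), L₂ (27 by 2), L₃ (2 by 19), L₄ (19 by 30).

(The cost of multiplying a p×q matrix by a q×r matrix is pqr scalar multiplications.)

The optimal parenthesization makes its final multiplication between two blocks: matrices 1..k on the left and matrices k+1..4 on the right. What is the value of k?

2

Adjacent pairs: L₁L₂ = 16·27·2 = 864; L₂L₃ = 27·2·19 = 1026; L₃L₄ = 2·19·30 = 1140.
Length 3: L₁..L₃: k=1: 0+1026+16·27·19=9234; k=2: 864+0+16·2·19=1472 → min 1472 | L₂..L₄: k=2: 0+1140+27·2·30=2760; k=3: 1026+0+27·19·30=16416 → min 2760.
Top-level splits: k=1: (L₁..L₁)·(L₂..L₄) → 0+2760+16·27·30 = 15720; k=2: (L₁..L₂)·(L₃..L₄) → 864+1140+16·2·30 = 2964; k=3: (L₁..L₃)·(L₄..L₄) → 1472+0+16·19·30 = 10592.
Best split is after L₂, i.e. k = 2.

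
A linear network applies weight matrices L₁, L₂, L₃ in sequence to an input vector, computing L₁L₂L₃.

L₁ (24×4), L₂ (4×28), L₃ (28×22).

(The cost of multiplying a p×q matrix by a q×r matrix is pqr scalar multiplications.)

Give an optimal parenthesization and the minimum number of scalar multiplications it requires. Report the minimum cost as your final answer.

(L₁(L₂L₃)): cost 4576.
((L₁L₂)L₃): cost 17472.
Optimal: (L₁(L₂L₃)) with cost 4576.

4576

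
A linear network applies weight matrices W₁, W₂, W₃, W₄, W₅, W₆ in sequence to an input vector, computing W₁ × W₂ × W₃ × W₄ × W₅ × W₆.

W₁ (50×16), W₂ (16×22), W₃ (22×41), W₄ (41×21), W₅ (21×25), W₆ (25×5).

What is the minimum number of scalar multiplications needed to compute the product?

Adjacent pairs: W₁W₂ = 50·16·22 = 17600; W₂W₃ = 16·22·41 = 14432; W₃W₄ = 22·41·21 = 18942; W₄W₅ = 41·21·25 = 21525; W₅W₆ = 21·25·5 = 2625.
Length 3: W₁..W₃: k=1: 0+14432+50·16·41=47232; k=2: 17600+0+50·22·41=62700 → min 47232 | W₂..W₄: k=2: 0+18942+16·22·21=26334; k=3: 14432+0+16·41·21=28208 → min 26334 | W₃..W₅: k=3: 0+21525+22·41·25=44075; k=4: 18942+0+22·21·25=30492 → min 30492 | W₄..W₆: k=4: 0+2625+41·21·5=6930; k=5: 21525+0+41·25·5=26650 → min 6930.
Length 4: W₁..W₄: k=1: 0+26334+50·16·21=43134; k=2: 17600+18942+50·22·21=59642; k=3: 47232+0+50·41·21=90282 → min 43134 | W₂..W₅: k=2: 0+30492+16·22·25=39292; k=3: 14432+21525+16·41·25=52357; k=4: 26334+0+16·21·25=34734 → min 34734 | W₃..W₆: k=3: 0+6930+22·41·5=11440; k=4: 18942+2625+22·21·5=23877; k=5: 30492+0+22·25·5=33242 → min 11440.
Length 5: W₁..W₅: k=1: 0+34734+50·16·25=54734; k=2: 17600+30492+50·22·25=75592; k=3: 47232+21525+50·41·25=120007; k=4: 43134+0+50·21·25=69384 → min 54734 | W₂..W₆: k=2: 0+11440+16·22·5=13200; k=3: 14432+6930+16·41·5=24642; k=4: 26334+2625+16·21·5=30639; k=5: 34734+0+16·25·5=36734 → min 13200.
Length 6: W₁..W₆: k=1: 0+13200+50·16·5=17200; k=2: 17600+11440+50·22·5=34540; k=3: 47232+6930+50·41·5=64412; k=4: 43134+2625+50·21·5=51009; k=5: 54734+0+50·25·5=60984 → min 17200.
Optimal order: (W₁ × (W₂ × (W₃ × (W₄ × (W₅ × W₆))))) with cost 17200.

17200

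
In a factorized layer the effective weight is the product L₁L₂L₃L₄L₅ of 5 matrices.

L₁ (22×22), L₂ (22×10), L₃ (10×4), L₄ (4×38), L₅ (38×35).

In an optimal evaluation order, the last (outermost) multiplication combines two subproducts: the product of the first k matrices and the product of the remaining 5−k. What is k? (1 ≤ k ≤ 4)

Adjacent pairs: L₁L₂ = 22·22·10 = 4840; L₂L₃ = 22·10·4 = 880; L₃L₄ = 10·4·38 = 1520; L₄L₅ = 4·38·35 = 5320.
Length 3: L₁..L₃: k=1: 0+880+22·22·4=2816; k=2: 4840+0+22·10·4=5720 → min 2816 | L₂..L₄: k=2: 0+1520+22·10·38=9880; k=3: 880+0+22·4·38=4224 → min 4224 | L₃..L₅: k=3: 0+5320+10·4·35=6720; k=4: 1520+0+10·38·35=14820 → min 6720.
Length 4: L₁..L₄: k=1: 0+4224+22·22·38=22616; k=2: 4840+1520+22·10·38=14720; k=3: 2816+0+22·4·38=6160 → min 6160 | L₂..L₅: k=2: 0+6720+22·10·35=14420; k=3: 880+5320+22·4·35=9280; k=4: 4224+0+22·38·35=33484 → min 9280.
Top-level splits: k=1: (L₁..L₁)·(L₂..L₅) → 0+9280+22·22·35 = 26220; k=2: (L₁..L₂)·(L₃..L₅) → 4840+6720+22·10·35 = 19260; k=3: (L₁..L₃)·(L₄..L₅) → 2816+5320+22·4·35 = 11216; k=4: (L₁..L₄)·(L₅..L₅) → 6160+0+22·38·35 = 35420.
Best split is after L₃, i.e. k = 3.

3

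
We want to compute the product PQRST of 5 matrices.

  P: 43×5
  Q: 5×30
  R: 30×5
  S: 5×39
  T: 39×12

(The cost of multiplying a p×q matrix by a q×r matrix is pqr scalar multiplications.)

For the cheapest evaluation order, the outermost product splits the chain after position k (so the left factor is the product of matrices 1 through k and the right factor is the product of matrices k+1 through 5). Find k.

Adjacent pairs: PQ = 43·5·30 = 6450; QR = 5·30·5 = 750; RS = 30·5·39 = 5850; ST = 5·39·12 = 2340.
Length 3: P..R: k=1: 0+750+43·5·5=1825; k=2: 6450+0+43·30·5=12900 → min 1825 | Q..S: k=2: 0+5850+5·30·39=11700; k=3: 750+0+5·5·39=1725 → min 1725 | R..T: k=3: 0+2340+30·5·12=4140; k=4: 5850+0+30·39·12=19890 → min 4140.
Length 4: P..S: k=1: 0+1725+43·5·39=10110; k=2: 6450+5850+43·30·39=62610; k=3: 1825+0+43·5·39=10210 → min 10110 | Q..T: k=2: 0+4140+5·30·12=5940; k=3: 750+2340+5·5·12=3390; k=4: 1725+0+5·39·12=4065 → min 3390.
Top-level splits: k=1: (P..P)·(Q..T) → 0+3390+43·5·12 = 5970; k=2: (P..Q)·(R..T) → 6450+4140+43·30·12 = 26070; k=3: (P..R)·(S..T) → 1825+2340+43·5·12 = 6745; k=4: (P..S)·(T..T) → 10110+0+43·39·12 = 30234.
Best split is after P, i.e. k = 1.

1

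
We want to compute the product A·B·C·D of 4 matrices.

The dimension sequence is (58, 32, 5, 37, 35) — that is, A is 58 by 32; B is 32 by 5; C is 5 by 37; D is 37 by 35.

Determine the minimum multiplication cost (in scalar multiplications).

Adjacent pairs: AB = 58·32·5 = 9280; BC = 32·5·37 = 5920; CD = 5·37·35 = 6475.
Length 3: A..C: k=1: 0+5920+58·32·37=74592; k=2: 9280+0+58·5·37=20010 → min 20010 | B..D: k=2: 0+6475+32·5·35=12075; k=3: 5920+0+32·37·35=47360 → min 12075.
Length 4: A..D: k=1: 0+12075+58·32·35=77035; k=2: 9280+6475+58·5·35=25905; k=3: 20010+0+58·37·35=95120 → min 25905.
Optimal order: ((A·B)·(C·D)) with cost 25905.

25905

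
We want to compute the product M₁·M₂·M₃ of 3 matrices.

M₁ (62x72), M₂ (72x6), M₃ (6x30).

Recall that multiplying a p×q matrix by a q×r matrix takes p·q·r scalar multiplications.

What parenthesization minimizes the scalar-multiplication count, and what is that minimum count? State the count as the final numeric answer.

37944

(M₁·(M₂·M₃)): cost 146880.
((M₁·M₂)·M₃): cost 37944.
Optimal: ((M₁·M₂)·M₃) with cost 37944.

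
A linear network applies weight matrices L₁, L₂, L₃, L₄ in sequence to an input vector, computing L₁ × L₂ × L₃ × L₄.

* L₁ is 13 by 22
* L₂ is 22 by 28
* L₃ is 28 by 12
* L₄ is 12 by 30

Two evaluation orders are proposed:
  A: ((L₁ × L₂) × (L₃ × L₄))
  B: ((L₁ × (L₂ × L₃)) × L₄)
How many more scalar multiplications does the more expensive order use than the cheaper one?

13504

Order A = ((L₁ × L₂) × (L₃ × L₄)): (L₁ × L₂): 13×22 by 22×28 → 13×28, cost 13·22·28 = 8008; (L₃ × L₄): 28×12 by 12×30 → 28×30, cost 28·12·30 = 10080; ((L₁ × L₂) × (L₃ × L₄)): 13×28 by 28×30 → 13×30, cost 13·28·30 = 10920; cumulative 29008. Total 29008.
Order B = ((L₁ × (L₂ × L₃)) × L₄): (L₂ × L₃): 22×28 by 28×12 → 22×12, cost 22·28·12 = 7392; (L₁ × (L₂ × L₃)): 13×22 by 22×12 → 13×12, cost 13·22·12 = 3432; cumulative 10824; ((L₁ × (L₂ × L₃)) × L₄): 13×12 by 12×30 → 13×30, cost 13·12·30 = 4680; cumulative 15504. Total 15504.
Difference: |29008 − 15504| = 13504.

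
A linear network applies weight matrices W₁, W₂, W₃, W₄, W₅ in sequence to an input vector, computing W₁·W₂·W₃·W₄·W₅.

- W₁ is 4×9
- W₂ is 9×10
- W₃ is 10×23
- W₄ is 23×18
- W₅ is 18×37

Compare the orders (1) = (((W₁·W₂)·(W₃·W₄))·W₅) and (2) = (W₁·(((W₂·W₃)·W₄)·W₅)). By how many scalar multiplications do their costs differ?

5238

Order (1) = (((W₁·W₂)·(W₃·W₄))·W₅): (W₁·W₂): 4×9 by 9×10 → 4×10, cost 4·9·10 = 360; (W₃·W₄): 10×23 by 23×18 → 10×18, cost 10·23·18 = 4140; ((W₁·W₂)·(W₃·W₄)): 4×10 by 10×18 → 4×18, cost 4·10·18 = 720; cumulative 5220; (((W₁·W₂)·(W₃·W₄))·W₅): 4×18 by 18×37 → 4×37, cost 4·18·37 = 2664; cumulative 7884. Total 7884.
Order (2) = (W₁·(((W₂·W₃)·W₄)·W₅)): (W₂·W₃): 9×10 by 10×23 → 9×23, cost 9·10·23 = 2070; ((W₂·W₃)·W₄): 9×23 by 23×18 → 9×18, cost 9·23·18 = 3726; cumulative 5796; (((W₂·W₃)·W₄)·W₅): 9×18 by 18×37 → 9×37, cost 9·18·37 = 5994; cumulative 11790; (W₁·(((W₂·W₃)·W₄)·W₅)): 4×9 by 9×37 → 4×37, cost 4·9·37 = 1332; cumulative 13122. Total 13122.
Difference: |7884 − 13122| = 5238.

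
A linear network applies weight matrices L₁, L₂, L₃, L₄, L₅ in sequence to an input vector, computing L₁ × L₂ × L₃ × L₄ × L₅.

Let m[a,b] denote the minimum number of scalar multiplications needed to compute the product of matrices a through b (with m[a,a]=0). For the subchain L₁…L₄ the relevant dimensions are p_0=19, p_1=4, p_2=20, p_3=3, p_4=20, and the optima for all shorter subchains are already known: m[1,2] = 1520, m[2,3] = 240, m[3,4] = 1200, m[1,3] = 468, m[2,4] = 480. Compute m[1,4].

m[1,4] = min over k∈[1,3] of m[1,k]+m[k+1,4]+p_{0}·p_k·p_{4}.
k=1: 0 + 480 + 19·4·20 = 2000; k=2: 1520 + 1200 + 19·20·20 = 10320; k=3: 468 + 0 + 19·3·20 = 1608.
Minimum: 1608 at k=3.

1608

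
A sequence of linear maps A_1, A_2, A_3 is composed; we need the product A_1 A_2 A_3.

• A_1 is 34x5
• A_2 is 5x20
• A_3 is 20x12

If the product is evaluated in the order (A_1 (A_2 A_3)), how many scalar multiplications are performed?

3240

(A_2 A_3): 5×20 by 20×12 → 5×12, cost 5·20·12 = 1200
(A_1 (A_2 A_3)): 34×5 by 5×12 → 34×12, cost 34·5·12 = 2040; cumulative 3240
Total: 3240 scalar multiplications.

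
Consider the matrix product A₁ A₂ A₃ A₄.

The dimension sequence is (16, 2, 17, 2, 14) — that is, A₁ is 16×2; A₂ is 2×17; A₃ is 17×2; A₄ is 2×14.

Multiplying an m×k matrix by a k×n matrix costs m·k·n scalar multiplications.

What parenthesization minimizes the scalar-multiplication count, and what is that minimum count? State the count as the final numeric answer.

572

Adjacent pairs: A₁A₂ = 16·2·17 = 544; A₂A₃ = 2·17·2 = 68; A₃A₄ = 17·2·14 = 476.
Length 3: A₁..A₃: k=1: 0+68+16·2·2=132; k=2: 544+0+16·17·2=1088 → min 132 | A₂..A₄: k=2: 0+476+2·17·14=952; k=3: 68+0+2·2·14=124 → min 124.
Length 4: A₁..A₄: k=1: 0+124+16·2·14=572; k=2: 544+476+16·17·14=4828; k=3: 132+0+16·2·14=580 → min 572.
Optimal parenthesization: (A₁ ((A₂ A₃) A₄)) with cost 572.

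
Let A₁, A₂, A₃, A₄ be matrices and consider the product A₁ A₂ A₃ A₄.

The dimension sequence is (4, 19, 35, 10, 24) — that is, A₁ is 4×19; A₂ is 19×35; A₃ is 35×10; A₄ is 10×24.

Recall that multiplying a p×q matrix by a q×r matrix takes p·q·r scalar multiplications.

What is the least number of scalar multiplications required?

5020

Adjacent pairs: A₁A₂ = 4·19·35 = 2660; A₂A₃ = 19·35·10 = 6650; A₃A₄ = 35·10·24 = 8400.
Length 3: A₁..A₃: k=1: 0+6650+4·19·10=7410; k=2: 2660+0+4·35·10=4060 → min 4060 | A₂..A₄: k=2: 0+8400+19·35·24=24360; k=3: 6650+0+19·10·24=11210 → min 11210.
Length 4: A₁..A₄: k=1: 0+11210+4·19·24=13034; k=2: 2660+8400+4·35·24=14420; k=3: 4060+0+4·10·24=5020 → min 5020.
Optimal order: (((A₁ A₂) A₃) A₄) with cost 5020.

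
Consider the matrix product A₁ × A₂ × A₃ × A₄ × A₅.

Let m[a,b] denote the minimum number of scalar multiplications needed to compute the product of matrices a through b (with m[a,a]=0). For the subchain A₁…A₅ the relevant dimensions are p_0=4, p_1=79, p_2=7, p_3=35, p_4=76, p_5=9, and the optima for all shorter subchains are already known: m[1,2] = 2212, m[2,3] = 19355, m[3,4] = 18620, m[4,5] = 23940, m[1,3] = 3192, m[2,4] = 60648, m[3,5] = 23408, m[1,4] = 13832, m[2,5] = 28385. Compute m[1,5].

m[1,5] = min over k∈[1,4] of m[1,k]+m[k+1,5]+p_{0}·p_k·p_{5}.
k=1: 0 + 28385 + 4·79·9 = 31229; k=2: 2212 + 23408 + 4·7·9 = 25872; k=3: 3192 + 23940 + 4·35·9 = 28392; k=4: 13832 + 0 + 4·76·9 = 16568.
Minimum: 16568 at k=4.

16568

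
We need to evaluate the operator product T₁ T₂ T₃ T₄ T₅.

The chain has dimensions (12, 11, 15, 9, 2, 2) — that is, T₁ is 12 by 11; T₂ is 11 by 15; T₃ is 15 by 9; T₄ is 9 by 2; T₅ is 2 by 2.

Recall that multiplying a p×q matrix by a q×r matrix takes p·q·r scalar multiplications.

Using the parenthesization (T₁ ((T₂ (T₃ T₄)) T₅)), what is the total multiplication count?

908

(T₃ T₄): 15×9 by 9×2 → 15×2, cost 15·9·2 = 270
(T₂ (T₃ T₄)): 11×15 by 15×2 → 11×2, cost 11·15·2 = 330; cumulative 600
((T₂ (T₃ T₄)) T₅): 11×2 by 2×2 → 11×2, cost 11·2·2 = 44; cumulative 644
(T₁ ((T₂ (T₃ T₄)) T₅)): 12×11 by 11×2 → 12×2, cost 12·11·2 = 264; cumulative 908
Total: 908 scalar multiplications.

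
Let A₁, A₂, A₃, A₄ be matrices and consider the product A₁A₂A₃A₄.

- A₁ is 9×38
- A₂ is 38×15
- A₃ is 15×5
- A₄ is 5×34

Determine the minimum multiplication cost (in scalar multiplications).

6090

Adjacent pairs: A₁A₂ = 9·38·15 = 5130; A₂A₃ = 38·15·5 = 2850; A₃A₄ = 15·5·34 = 2550.
Length 3: A₁..A₃: k=1: 0+2850+9·38·5=4560; k=2: 5130+0+9·15·5=5805 → min 4560 | A₂..A₄: k=2: 0+2550+38·15·34=21930; k=3: 2850+0+38·5·34=9310 → min 9310.
Length 4: A₁..A₄: k=1: 0+9310+9·38·34=20938; k=2: 5130+2550+9·15·34=12270; k=3: 4560+0+9·5·34=6090 → min 6090.
Optimal order: ((A₁(A₂A₃))A₄) with cost 6090.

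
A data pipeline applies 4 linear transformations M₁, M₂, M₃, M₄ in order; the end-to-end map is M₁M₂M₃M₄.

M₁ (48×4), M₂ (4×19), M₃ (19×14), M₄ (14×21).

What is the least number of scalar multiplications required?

Adjacent pairs: M₁M₂ = 48·4·19 = 3648; M₂M₃ = 4·19·14 = 1064; M₃M₄ = 19·14·21 = 5586.
Length 3: M₁..M₃: k=1: 0+1064+48·4·14=3752; k=2: 3648+0+48·19·14=16416 → min 3752 | M₂..M₄: k=2: 0+5586+4·19·21=7182; k=3: 1064+0+4·14·21=2240 → min 2240.
Length 4: M₁..M₄: k=1: 0+2240+48·4·21=6272; k=2: 3648+5586+48·19·21=28386; k=3: 3752+0+48·14·21=17864 → min 6272.
Optimal order: (M₁((M₂M₃)M₄)) with cost 6272.

6272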